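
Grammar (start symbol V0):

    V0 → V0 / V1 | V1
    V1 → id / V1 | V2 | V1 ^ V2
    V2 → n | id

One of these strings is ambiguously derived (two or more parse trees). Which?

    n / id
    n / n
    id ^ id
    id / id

n / id: 1 tree
n / n: 1 tree
id ^ id: 1 tree
id / id: 2 trees

id / id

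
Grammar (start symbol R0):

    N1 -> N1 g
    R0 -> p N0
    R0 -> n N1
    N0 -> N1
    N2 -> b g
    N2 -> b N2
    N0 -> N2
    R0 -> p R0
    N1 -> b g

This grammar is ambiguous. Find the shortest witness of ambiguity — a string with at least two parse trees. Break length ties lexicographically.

length 3: p b g has 2 parse trees

Two derivations of p b g:
  R0 ⇒ p N0 ⇒ p N1 ⇒ p b g
  R0 ⇒ p N0 ⇒ p N2 ⇒ p b g

p b g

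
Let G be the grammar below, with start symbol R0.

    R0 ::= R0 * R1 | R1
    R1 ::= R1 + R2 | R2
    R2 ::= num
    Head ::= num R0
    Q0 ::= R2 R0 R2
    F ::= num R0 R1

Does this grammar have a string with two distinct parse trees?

Only R0, R1, R2 are reachable from R0; ignoring the rest: This is a standard precedence ladder (R0 over R1 over R2), with each level left-recursive on its own operator ('*' at R0, '+' at R1). That structure is LR(1), hence unambiguous.

Unambiguous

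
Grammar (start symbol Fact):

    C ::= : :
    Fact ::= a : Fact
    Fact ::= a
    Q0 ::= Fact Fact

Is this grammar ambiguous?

Unambiguous

Only Fact is reachable from Fact; ignoring the rest: Right-recursive list with a separator: after each atom, whether the separator follows determines the rule. One parse per string.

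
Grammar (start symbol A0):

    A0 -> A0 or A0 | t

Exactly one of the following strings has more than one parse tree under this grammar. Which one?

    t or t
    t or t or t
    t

t or t or t

t or t: 1 tree
t or t or t: 2 trees
t: 1 tree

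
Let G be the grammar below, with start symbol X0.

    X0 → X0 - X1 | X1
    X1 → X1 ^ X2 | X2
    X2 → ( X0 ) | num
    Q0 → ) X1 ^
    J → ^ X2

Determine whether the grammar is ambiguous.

Only X0, X1, X2 are reachable from X0; ignoring the rest: This is a standard precedence ladder (X0 over X1 over X2), with each level left-recursive on its own operator ('-' at X0, '^' at X1). That structure is LR(1), hence unambiguous.

Unambiguous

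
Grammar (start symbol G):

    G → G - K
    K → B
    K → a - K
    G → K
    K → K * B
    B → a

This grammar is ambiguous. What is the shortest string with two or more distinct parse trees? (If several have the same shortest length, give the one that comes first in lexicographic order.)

length 1: no string has ≥2 trees
length 3: a - a has 2 parse trees

Two derivations of a - a:
  G ⇒ G - K ⇒ K - K ⇒ B - K ⇒ a - K ⇒ a - B ⇒ a - a
  G ⇒ K ⇒ a - K ⇒ a - B ⇒ a - a

a - a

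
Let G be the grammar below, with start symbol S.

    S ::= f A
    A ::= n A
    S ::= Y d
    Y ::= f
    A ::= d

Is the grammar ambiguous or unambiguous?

Ambiguous

Witness: f d

Derivation 1: S ⇒ f A ⇒ f d
Derivation 2: S ⇒ Y d ⇒ f d

Two distinct leftmost derivations for the same string.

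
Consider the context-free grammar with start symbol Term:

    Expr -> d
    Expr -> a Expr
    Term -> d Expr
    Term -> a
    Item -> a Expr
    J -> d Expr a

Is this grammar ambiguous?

(J, Item are unreachable from Term, so their rules don't affect L(Term).) The reachable rules are right-linear with at most one rule per (nonterminal, next-terminal) pair. Each input token forces the next rule, so parsing is deterministic.

Unambiguous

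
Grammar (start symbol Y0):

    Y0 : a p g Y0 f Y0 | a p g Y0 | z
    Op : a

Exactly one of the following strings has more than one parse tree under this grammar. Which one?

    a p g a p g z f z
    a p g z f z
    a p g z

a p g a p g z f z

a p g a p g z f z: 2 trees
a p g z f z: 1 tree
a p g z: 1 tree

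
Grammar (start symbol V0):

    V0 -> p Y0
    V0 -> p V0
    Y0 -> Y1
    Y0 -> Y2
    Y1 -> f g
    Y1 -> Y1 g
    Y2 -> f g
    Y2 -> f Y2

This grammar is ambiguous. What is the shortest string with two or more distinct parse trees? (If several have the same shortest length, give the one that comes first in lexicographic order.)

p f g

length 3: p f g has 2 parse trees

Two derivations of p f g:
  V0 ⇒ p Y0 ⇒ p Y1 ⇒ p f g
  V0 ⇒ p Y0 ⇒ p Y2 ⇒ p f g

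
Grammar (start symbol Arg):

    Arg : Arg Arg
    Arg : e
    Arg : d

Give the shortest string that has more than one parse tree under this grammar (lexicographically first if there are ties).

length 1: no string has ≥2 trees
length 2: no string has ≥2 trees
length 3: d d d has 2 parse trees

Two derivations of d d d:
  Arg ⇒ Arg Arg ⇒ Arg Arg Arg ⇒ d Arg Arg ⇒ d d Arg ⇒ d d d
  Arg ⇒ Arg Arg ⇒ d Arg ⇒ d Arg Arg ⇒ d d Arg ⇒ d d d

d d d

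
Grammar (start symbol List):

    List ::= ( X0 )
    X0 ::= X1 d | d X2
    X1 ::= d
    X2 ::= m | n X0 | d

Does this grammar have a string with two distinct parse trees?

Ambiguous

Witness: ( d d )

Derivation 1: List ⇒ ( X0 ) ⇒ ( X1 d ) ⇒ ( d d )
Derivation 2: List ⇒ ( X0 ) ⇒ ( d X2 ) ⇒ ( d d )

Two distinct leftmost derivations for the same string.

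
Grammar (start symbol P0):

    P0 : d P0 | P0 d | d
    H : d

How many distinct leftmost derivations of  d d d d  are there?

8

Parse trees for d d d d:
  [P0 d [P0 d [P0 d [P0 d]]]]
  [P0 d [P0 d [P0 [P0 d] d]]]
  [P0 d [P0 [P0 d [P0 d]] d]]
  [P0 d [P0 [P0 [P0 d] d] d]]
  [P0 [P0 d [P0 d [P0 d]]] d]
  [P0 [P0 d [P0 [P0 d] d]] d]
  [P0 [P0 [P0 d [P0 d]] d] d]
  [P0 [P0 [P0 [P0 d] d] d] d]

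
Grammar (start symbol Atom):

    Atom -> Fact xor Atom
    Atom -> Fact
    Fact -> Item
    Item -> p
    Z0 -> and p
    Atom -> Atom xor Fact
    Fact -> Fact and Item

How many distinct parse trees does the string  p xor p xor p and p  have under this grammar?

Parse trees for p xor p xor p and p:
  [Atom [Fact [Item p]] xor [Atom [Fact [Item p]] xor [Atom [Fact [Fact [Item p]] and [Item p]]]]]
  [Atom [Fact [Item p]] xor [Atom [Atom [Fact [Item p]]] xor [Fact [Fact [Item p]] and [Item p]]]]
  [Atom [Atom [Fact [Item p]] xor [Atom [Fact [Item p]]]] xor [Fact [Fact [Item p]] and [Item p]]]
  [Atom [Atom [Atom [Fact [Item p]]] xor [Fact [Item p]]] xor [Fact [Fact [Item p]] and [Item p]]]

4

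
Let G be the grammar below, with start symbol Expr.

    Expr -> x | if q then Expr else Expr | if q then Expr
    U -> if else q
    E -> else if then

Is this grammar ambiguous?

Ambiguous

Witness: if q then if q then x else x

Derivation 1: Expr ⇒ if q then Expr else Expr ⇒ if q then if q then Expr else Expr ⇒ if q then if q then x else Expr ⇒ if q then if q then x else x
Derivation 2: Expr ⇒ if q then Expr ⇒ if q then if q then Expr else Expr ⇒ if q then if q then x else Expr ⇒ if q then if q then x else x

Two distinct leftmost derivations for the same string.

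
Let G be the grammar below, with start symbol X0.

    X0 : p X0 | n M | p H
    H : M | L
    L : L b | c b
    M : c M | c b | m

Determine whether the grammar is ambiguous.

Witness: p c b

Derivation 1: X0 ⇒ p H ⇒ p M ⇒ p c b
Derivation 2: X0 ⇒ p H ⇒ p L ⇒ p c b

Two distinct leftmost derivations for the same string.

Ambiguous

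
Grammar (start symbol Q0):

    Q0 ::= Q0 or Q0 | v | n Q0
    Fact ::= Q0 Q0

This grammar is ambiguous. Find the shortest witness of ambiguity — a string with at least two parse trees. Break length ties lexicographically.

n v or v

length 1: no string has ≥2 trees
length 2: no string has ≥2 trees
length 3: no string has ≥2 trees
length 4: n v or v has 2 parse trees

Two derivations of n v or v:
  Q0 ⇒ Q0 or Q0 ⇒ n Q0 or Q0 ⇒ n v or Q0 ⇒ n v or v
  Q0 ⇒ n Q0 ⇒ n Q0 or Q0 ⇒ n v or Q0 ⇒ n v or v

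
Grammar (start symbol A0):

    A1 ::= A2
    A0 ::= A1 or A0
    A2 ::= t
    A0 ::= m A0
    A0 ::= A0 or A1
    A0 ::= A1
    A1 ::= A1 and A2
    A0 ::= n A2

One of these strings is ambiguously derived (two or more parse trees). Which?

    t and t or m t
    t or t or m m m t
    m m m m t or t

t and t or m t: 1 tree
t or t or m m m t: 1 tree
m m m m t or t: 6 trees

m m m m t or t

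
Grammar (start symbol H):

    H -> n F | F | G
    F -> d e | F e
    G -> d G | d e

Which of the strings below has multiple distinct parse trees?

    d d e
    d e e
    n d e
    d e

d e

d d e: 1 tree
d e e: 1 tree
n d e: 1 tree
d e: 2 trees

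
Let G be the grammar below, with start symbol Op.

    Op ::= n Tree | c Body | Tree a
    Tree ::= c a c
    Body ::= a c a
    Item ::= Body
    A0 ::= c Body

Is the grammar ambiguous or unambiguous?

Ambiguous

Witness: c a c a

Derivation 1: Op ⇒ c Body ⇒ c a c a
Derivation 2: Op ⇒ Tree a ⇒ c a c a

Two distinct leftmost derivations for the same string.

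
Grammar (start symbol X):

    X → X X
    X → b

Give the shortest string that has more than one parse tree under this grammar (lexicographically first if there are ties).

length 1: no string has ≥2 trees
length 2: no string has ≥2 trees
length 3: b b b has 2 parse trees

Two derivations of b b b:
  X ⇒ X X ⇒ X X X ⇒ b X X ⇒ b b X ⇒ b b b
  X ⇒ X X ⇒ b X ⇒ b X X ⇒ b b X ⇒ b b b

b b b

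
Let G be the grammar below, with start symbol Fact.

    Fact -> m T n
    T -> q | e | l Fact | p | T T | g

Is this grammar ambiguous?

Witness: m e e e n

Derivation 1: Fact ⇒ m T n ⇒ m T T n ⇒ m e T n ⇒ m e T T n ⇒ m e e T n ⇒ m e e e n
Derivation 2: Fact ⇒ m T n ⇒ m T T n ⇒ m T T T n ⇒ m e T T n ⇒ m e e T n ⇒ m e e e n

Two distinct leftmost derivations for the same string.

Ambiguous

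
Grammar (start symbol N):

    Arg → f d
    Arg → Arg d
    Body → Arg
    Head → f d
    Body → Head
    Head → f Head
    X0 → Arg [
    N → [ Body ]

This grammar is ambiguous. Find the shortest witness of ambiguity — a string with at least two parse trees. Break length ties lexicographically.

length 4: [ f d ] has 2 parse trees

Two derivations of [ f d ]:
  N ⇒ [ Body ] ⇒ [ Arg ] ⇒ [ f d ]
  N ⇒ [ Body ] ⇒ [ Head ] ⇒ [ f d ]

[ f d ]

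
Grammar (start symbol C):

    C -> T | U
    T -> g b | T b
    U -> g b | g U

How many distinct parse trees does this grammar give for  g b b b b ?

Parse trees for g b b b b:
  [C [T [T [T [T g b] b] b] b]]

1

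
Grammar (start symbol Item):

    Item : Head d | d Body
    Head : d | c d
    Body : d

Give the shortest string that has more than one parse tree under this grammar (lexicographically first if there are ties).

length 2: d d has 2 parse trees

Two derivations of d d:
  Item ⇒ Head d ⇒ d d
  Item ⇒ d Body ⇒ d d

d d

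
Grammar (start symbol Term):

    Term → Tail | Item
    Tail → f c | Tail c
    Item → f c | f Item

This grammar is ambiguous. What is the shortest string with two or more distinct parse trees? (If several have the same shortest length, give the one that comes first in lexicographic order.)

length 2: f c has 2 parse trees

Two derivations of f c:
  Term ⇒ Tail ⇒ f c
  Term ⇒ Item ⇒ f c

f c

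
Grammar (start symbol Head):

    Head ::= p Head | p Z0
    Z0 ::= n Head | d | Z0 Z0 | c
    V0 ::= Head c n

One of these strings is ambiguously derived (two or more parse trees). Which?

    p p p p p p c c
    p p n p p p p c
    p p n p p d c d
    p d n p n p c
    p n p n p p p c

p p n p p d c d

p p p p p p c c: 1 tree
p p n p p p p c: 1 tree
p p n p p d c d: 5 trees
p d n p n p c: 1 tree
p n p n p p p c: 1 tree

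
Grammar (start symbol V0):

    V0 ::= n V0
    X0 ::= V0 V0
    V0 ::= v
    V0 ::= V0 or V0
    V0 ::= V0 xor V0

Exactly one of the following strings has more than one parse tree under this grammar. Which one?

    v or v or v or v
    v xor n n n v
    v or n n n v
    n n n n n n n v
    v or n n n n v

v or v or v or v: 5 trees
v xor n n n v: 1 tree
v or n n n v: 1 tree
n n n n n n n v: 1 tree
v or n n n n v: 1 tree

v or v or v or v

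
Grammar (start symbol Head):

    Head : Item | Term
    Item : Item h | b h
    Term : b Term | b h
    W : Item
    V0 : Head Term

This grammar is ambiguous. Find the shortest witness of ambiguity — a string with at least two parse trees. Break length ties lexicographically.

length 2: b h has 2 parse trees

Two derivations of b h:
  Head ⇒ Item ⇒ b h
  Head ⇒ Term ⇒ b h

b h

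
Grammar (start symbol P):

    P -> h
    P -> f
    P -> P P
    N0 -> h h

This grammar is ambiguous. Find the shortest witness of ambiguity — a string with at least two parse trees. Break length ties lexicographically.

f f f

length 1: no string has ≥2 trees
length 2: no string has ≥2 trees
length 3: f f f has 2 parse trees

Two derivations of f f f:
  P ⇒ P P ⇒ f P ⇒ f P P ⇒ f f P ⇒ f f f
  P ⇒ P P ⇒ P P P ⇒ f P P ⇒ f f P ⇒ f f f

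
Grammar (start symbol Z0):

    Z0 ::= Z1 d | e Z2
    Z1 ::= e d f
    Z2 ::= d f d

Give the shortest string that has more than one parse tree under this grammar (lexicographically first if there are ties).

length 4: e d f d has 2 parse trees

Two derivations of e d f d:
  Z0 ⇒ Z1 d ⇒ e d f d
  Z0 ⇒ e Z2 ⇒ e d f d

e d f d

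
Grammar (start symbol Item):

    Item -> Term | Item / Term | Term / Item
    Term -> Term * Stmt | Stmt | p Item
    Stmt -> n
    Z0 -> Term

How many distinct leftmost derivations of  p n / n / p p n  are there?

Parse trees for p n / n / p p n (showing first 6 of 12):
  [Item [Term p [Item [Item [Item [Term [Stmt n]]] / [Term [Stmt n]]] / [Term p [Item [Term p [Item [Term [Stmt n]]]]]]]]]
  [Item [Term p [Item [Item [Term [Stmt n]] / [Item [Term [Stmt n]]]] / [Term p [Item [Term p [Item [Term [Stmt n]]]]]]]]]
  [Item [Term p [Item [Term [Stmt n]] / [Item [Item [Term [Stmt n]]] / [Term p [Item [Term p [Item [Term [Stmt n]]]]]]]]]]
  [Item [Term p [Item [Term [Stmt n]] / [Item [Term [Stmt n]] / [Item [Term p [Item [Term p [Item [Term [Stmt n]]]]]]]]]]]
  [Item [Item [Term p [Item [Item [Term [Stmt n]]] / [Term [Stmt n]]]]] / [Term p [Item [Term p [Item [Term [Stmt n]]]]]]]
  [Item [Item [Term p [Item [Term [Stmt n]] / [Item [Term [Stmt n]]]]]] / [Term p [Item [Term p [Item [Term [Stmt n]]]]]]]

12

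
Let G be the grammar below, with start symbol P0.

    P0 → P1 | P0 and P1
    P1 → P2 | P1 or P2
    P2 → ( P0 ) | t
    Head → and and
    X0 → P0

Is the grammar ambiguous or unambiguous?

(Head, X0 are unreachable from P0, so their rules don't affect L(P0).) P0 → P0 and P1 | P1  ;  P1 → P1 or P2 | P2  — a left-associative chain with P2 at the bottom. Each string factors uniquely by precedence.

Unambiguous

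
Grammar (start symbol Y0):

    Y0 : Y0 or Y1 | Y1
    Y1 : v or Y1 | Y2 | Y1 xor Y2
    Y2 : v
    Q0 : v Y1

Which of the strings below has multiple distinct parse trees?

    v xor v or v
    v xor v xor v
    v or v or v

v xor v or v: 1 tree
v xor v xor v: 1 tree
v or v or v: 4 trees

v or v or v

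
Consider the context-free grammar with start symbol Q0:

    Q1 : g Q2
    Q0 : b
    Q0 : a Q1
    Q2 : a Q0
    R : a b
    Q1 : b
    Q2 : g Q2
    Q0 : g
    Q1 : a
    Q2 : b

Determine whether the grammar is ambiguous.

(R is unreachable from Q0, so its rules don't affect L(Q0).) Restricted to the reachable nonterminals, every rule has the form A → t or A → t B, and no two rules for the same A share a first terminal. The grammar encodes a DFA — one run per string.

Unambiguous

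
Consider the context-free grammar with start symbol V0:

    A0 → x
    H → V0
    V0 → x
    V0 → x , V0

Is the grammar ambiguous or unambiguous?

Unambiguous

(A0, H are unreachable from V0, so their rules don't affect L(V0).) Right-recursive list with a separator: after each atom, whether the separator follows determines the rule. One parse per string.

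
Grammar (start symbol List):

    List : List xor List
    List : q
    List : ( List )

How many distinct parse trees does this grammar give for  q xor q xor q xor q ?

5

Parse trees for q xor q xor q xor q:
  [List [List q] xor [List [List q] xor [List [List q] xor [List q]]]]
  [List [List q] xor [List [List [List q] xor [List q]] xor [List q]]]
  [List [List [List q] xor [List q]] xor [List [List q] xor [List q]]]
  [List [List [List q] xor [List [List q] xor [List q]]] xor [List q]]
  [List [List [List [List q] xor [List q]] xor [List q]] xor [List q]]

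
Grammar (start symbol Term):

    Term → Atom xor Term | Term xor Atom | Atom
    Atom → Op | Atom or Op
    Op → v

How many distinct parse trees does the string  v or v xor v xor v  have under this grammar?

Parse trees for v or v xor v xor v:
  [Term [Atom [Atom [Op v]] or [Op v]] xor [Term [Atom [Op v]] xor [Term [Atom [Op v]]]]]
  [Term [Atom [Atom [Op v]] or [Op v]] xor [Term [Term [Atom [Op v]]] xor [Atom [Op v]]]]
  [Term [Term [Atom [Atom [Op v]] or [Op v]] xor [Term [Atom [Op v]]]] xor [Atom [Op v]]]
  [Term [Term [Term [Atom [Atom [Op v]] or [Op v]]] xor [Atom [Op v]]] xor [Atom [Op v]]]

4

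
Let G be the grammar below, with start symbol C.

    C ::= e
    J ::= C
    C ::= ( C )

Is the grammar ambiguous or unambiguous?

Unambiguous

Only C is reachable from C; ignoring the rest: L(C) is { openⁿ atom closeⁿ : n ≥ 0 }. The bracket depth fixes n, and the derivation is forced at every step.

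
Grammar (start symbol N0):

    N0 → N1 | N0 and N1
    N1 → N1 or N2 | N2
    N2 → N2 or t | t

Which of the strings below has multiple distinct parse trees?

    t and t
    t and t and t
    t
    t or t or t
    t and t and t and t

t and t: 1 tree
t and t and t: 1 tree
t: 1 tree
t or t or t: 4 trees
t and t and t and t: 1 tree

t or t or t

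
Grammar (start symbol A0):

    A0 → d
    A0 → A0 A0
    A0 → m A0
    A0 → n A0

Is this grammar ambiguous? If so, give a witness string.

Witness: d d d

Derivation 1: A0 ⇒ A0 A0 ⇒ d A0 ⇒ d A0 A0 ⇒ d d A0 ⇒ d d d
Derivation 2: A0 ⇒ A0 A0 ⇒ A0 A0 A0 ⇒ d A0 A0 ⇒ d d A0 ⇒ d d d

Two distinct leftmost derivations for the same string.

Ambiguous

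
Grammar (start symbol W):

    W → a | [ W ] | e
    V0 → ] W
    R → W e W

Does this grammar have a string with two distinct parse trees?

Unambiguous

Only W is reachable from W; ignoring the rest: Each string is a nest of matched brackets around a single atom. An opening bracket forces the recursive rule; an atom forces the base rule.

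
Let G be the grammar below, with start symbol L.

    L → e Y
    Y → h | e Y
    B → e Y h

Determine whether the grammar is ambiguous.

Unambiguous

Only L, Y are reachable from L; ignoring the rest: The reachable rules are right-linear with at most one rule per (nonterminal, next-terminal) pair. Each input token forces the next rule, so parsing is deterministic.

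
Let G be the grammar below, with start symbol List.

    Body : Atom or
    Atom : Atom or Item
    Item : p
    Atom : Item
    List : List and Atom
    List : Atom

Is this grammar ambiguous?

Only List, Atom, Item are reachable from List; ignoring the rest: This is a standard precedence ladder (List over Atom over Item), with each level left-recursive on its own operator ('and' at List, 'or' at Atom). That structure is LR(1), hence unambiguous.

Unambiguous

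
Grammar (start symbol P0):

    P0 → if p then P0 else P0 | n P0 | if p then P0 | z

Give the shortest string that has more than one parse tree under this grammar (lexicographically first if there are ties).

length 1: no string has ≥2 trees
length 2: no string has ≥2 trees
length 3: no string has ≥2 trees
length 4: no string has ≥2 trees
length 5: no string has ≥2 trees
length 6: no string has ≥2 trees
length 7: no string has ≥2 trees
length 8: no string has ≥2 trees
length 9: if p then if p then z else z has 2 parse trees

Two derivations of if p then if p then z else z:
  P0 ⇒ if p then P0 else P0 ⇒ if p then if p then P0 else P0 ⇒ if p then if p then z else P0 ⇒ if p then if p then z else z
  P0 ⇒ if p then P0 ⇒ if p then if p then P0 else P0 ⇒ if p then if p then z else P0 ⇒ if p then if p then z else z

if p then if p then z else z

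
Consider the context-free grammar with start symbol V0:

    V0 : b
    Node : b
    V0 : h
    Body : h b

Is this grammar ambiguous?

(Node, Body are unreachable from V0, so their rules don't affect L(V0).) Restricted to the reachable nonterminals, every rule has the form A → t or A → t B, and no two rules for the same A share a first terminal. The grammar encodes a DFA — one run per string.

Unambiguous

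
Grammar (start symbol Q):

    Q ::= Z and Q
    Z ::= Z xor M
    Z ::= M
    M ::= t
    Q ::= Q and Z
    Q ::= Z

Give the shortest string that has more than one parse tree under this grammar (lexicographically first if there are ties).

t and t

length 1: no string has ≥2 trees
length 3: t and t has 2 parse trees

Two derivations of t and t:
  Q ⇒ Z and Q ⇒ M and Q ⇒ t and Q ⇒ t and Z ⇒ t and M ⇒ t and t
  Q ⇒ Q and Z ⇒ Z and Z ⇒ M and Z ⇒ t and Z ⇒ t and M ⇒ t and t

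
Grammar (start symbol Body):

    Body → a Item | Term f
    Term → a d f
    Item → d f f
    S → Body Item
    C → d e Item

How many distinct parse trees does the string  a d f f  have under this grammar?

2

Parse trees for a d f f:
  [Body a [Item d f f]]
  [Body [Term a d f] f]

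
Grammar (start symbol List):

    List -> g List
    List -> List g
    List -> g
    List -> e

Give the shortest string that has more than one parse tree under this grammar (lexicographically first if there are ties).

g g

length 1: no string has ≥2 trees
length 2: g g has 2 parse trees

Two derivations of g g:
  List ⇒ g List ⇒ g g
  List ⇒ List g ⇒ g g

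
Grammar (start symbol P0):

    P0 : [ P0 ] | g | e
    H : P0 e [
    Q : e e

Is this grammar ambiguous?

Unambiguous

(H, Q are unreachable from P0, so their rules don't affect L(P0).) Each string is a nest of matched brackets around a single atom. An opening bracket forces the recursive rule; an atom forces the base rule.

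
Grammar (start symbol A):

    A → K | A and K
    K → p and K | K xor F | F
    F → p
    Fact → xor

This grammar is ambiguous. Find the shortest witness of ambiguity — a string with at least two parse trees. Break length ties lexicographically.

length 1: no string has ≥2 trees
length 3: p and p has 2 parse trees

Two derivations of p and p:
  A ⇒ K ⇒ p and K ⇒ p and F ⇒ p and p
  A ⇒ A and K ⇒ K and K ⇒ F and K ⇒ p and K ⇒ p and F ⇒ p and p

p and p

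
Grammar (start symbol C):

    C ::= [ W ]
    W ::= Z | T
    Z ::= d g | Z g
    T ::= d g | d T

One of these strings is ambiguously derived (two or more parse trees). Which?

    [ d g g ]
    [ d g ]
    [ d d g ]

[ d g g ]: 1 tree
[ d g ]: 2 trees
[ d d g ]: 1 tree

[ d g ]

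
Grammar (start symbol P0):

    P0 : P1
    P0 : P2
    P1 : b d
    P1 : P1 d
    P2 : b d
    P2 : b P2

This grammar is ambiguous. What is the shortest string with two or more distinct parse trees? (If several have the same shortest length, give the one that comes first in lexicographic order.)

length 2: b d has 2 parse trees

Two derivations of b d:
  P0 ⇒ P1 ⇒ b d
  P0 ⇒ P2 ⇒ b d

b d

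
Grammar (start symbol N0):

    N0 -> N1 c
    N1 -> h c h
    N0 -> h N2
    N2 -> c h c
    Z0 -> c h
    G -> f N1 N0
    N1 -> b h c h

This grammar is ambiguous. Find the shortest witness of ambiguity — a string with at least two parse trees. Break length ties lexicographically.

length 4: h c h c has 2 parse trees

Two derivations of h c h c:
  N0 ⇒ N1 c ⇒ h c h c
  N0 ⇒ h N2 ⇒ h c h c

h c h c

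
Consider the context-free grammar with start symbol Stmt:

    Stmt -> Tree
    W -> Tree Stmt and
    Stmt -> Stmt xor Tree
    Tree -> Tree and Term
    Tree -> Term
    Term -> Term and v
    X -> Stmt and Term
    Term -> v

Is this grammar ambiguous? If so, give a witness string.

Ambiguous

Witness: v and v

Derivation 1: Stmt ⇒ Tree ⇒ Tree and Term ⇒ Term and Term ⇒ v and Term ⇒ v and v
Derivation 2: Stmt ⇒ Tree ⇒ Term ⇒ Term and v ⇒ v and v

Two distinct leftmost derivations for the same string.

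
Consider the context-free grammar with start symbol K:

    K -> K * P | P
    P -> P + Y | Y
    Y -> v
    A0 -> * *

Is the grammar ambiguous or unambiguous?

(A0 is unreachable from K, so its rules don't affect L(K).) The grammar is stratified — K handles '*' (left-recursive), P handles '+', Y atoms. Each operator has a fixed associativity and precedence level, so every string has one parse.

Unambiguous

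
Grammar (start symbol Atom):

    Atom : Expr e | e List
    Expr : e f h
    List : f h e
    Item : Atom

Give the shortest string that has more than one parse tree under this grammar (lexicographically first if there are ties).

e f h e

length 4: e f h e has 2 parse trees

Two derivations of e f h e:
  Atom ⇒ Expr e ⇒ e f h e
  Atom ⇒ e List ⇒ e f h e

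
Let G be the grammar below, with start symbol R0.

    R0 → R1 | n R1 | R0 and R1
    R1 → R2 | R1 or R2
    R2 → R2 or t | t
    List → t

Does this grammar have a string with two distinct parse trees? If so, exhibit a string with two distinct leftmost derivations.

Witness: t or t

Derivation 1: R0 ⇒ R1 ⇒ R2 ⇒ R2 or t ⇒ t or t
Derivation 2: R0 ⇒ R1 ⇒ R1 or R2 ⇒ R2 or R2 ⇒ t or R2 ⇒ t or t

Two distinct leftmost derivations for the same string.

Ambiguous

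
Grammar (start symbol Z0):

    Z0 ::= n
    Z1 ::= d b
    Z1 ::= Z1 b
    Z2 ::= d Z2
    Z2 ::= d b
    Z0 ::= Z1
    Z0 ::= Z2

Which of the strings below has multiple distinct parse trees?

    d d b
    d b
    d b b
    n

d b

d d b: 1 tree
d b: 2 trees
d b b: 1 tree
n: 1 tree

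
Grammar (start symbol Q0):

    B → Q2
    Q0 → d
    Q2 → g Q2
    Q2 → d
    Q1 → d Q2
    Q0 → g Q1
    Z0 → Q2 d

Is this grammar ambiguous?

Unambiguous

(B, Z0 are unreachable from Q0, so their rules don't affect L(Q0).) The reachable rules are right-linear with at most one rule per (nonterminal, next-terminal) pair. Each input token forces the next rule, so parsing is deterministic.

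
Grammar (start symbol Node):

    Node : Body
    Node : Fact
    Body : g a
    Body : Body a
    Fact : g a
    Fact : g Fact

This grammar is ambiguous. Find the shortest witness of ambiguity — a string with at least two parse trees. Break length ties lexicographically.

length 2: g a has 2 parse trees

Two derivations of g a:
  Node ⇒ Body ⇒ g a
  Node ⇒ Fact ⇒ g a

g a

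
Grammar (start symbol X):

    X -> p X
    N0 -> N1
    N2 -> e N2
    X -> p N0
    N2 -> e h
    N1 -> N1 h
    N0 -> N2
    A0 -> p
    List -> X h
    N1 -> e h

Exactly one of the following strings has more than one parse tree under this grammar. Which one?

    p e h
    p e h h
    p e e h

p e h: 2 trees
p e h h: 1 tree
p e e h: 1 tree

p e h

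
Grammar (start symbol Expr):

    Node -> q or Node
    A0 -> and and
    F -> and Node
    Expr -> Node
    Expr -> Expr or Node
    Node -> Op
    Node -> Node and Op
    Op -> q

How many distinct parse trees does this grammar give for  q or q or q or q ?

8

Parse trees for q or q or q or q:
  [Expr [Node q or [Node q or [Node q or [Node [Op q]]]]]]
  [Expr [Expr [Node [Op q]]] or [Node q or [Node q or [Node [Op q]]]]]
  [Expr [Expr [Node q or [Node [Op q]]]] or [Node q or [Node [Op q]]]]
  [Expr [Expr [Expr [Node [Op q]]] or [Node [Op q]]] or [Node q or [Node [Op q]]]]
  [Expr [Expr [Node q or [Node q or [Node [Op q]]]]] or [Node [Op q]]]
  [Expr [Expr [Expr [Node [Op q]]] or [Node q or [Node [Op q]]]] or [Node [Op q]]]
  [Expr [Expr [Expr [Node q or [Node [Op q]]]] or [Node [Op q]]] or [Node [Op q]]]
  [Expr [Expr [Expr [Expr [Node [Op q]]] or [Node [Op q]]] or [Node [Op q]]] or [Node [Op q]]]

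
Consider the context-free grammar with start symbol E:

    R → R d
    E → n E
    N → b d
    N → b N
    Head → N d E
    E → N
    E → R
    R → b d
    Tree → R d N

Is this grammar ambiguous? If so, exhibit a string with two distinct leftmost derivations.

Ambiguous

Witness: b d

Derivation 1: E ⇒ N ⇒ b d
Derivation 2: E ⇒ R ⇒ b d

Two distinct leftmost derivations for the same string.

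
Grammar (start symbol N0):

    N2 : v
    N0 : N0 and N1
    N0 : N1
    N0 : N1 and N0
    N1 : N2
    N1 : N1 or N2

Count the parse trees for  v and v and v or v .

4

Parse trees for v and v and v or v:
  [N0 [N0 [N0 [N1 [N2 v]]] and [N1 [N2 v]]] and [N1 [N1 [N2 v]] or [N2 v]]]
  [N0 [N0 [N1 [N2 v]] and [N0 [N1 [N2 v]]]] and [N1 [N1 [N2 v]] or [N2 v]]]
  [N0 [N1 [N2 v]] and [N0 [N0 [N1 [N2 v]]] and [N1 [N1 [N2 v]] or [N2 v]]]]
  [N0 [N1 [N2 v]] and [N0 [N1 [N2 v]] and [N0 [N1 [N1 [N2 v]] or [N2 v]]]]]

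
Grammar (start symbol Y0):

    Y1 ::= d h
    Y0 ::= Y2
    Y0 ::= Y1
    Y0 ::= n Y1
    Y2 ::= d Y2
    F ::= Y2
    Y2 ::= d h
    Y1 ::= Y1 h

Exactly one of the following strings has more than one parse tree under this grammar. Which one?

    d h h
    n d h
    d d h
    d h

d h h: 1 tree
n d h: 1 tree
d d h: 1 tree
d h: 2 trees

d h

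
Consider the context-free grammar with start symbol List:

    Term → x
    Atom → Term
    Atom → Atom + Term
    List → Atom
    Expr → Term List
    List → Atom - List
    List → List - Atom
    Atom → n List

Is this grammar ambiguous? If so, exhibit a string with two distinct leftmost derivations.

Witness: x - x

Derivation 1: List ⇒ Atom - List ⇒ Term - List ⇒ x - List ⇒ x - Atom ⇒ x - Term ⇒ x - x
Derivation 2: List ⇒ List - Atom ⇒ Atom - Atom ⇒ Term - Atom ⇒ x - Atom ⇒ x - Term ⇒ x - x

Two distinct leftmost derivations for the same string.

Ambiguous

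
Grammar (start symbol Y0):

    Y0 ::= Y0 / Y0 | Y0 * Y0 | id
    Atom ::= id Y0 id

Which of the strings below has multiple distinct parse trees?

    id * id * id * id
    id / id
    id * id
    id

id * id * id * id

id * id * id * id: 5 trees
id / id: 1 tree
id * id: 1 tree
id: 1 tree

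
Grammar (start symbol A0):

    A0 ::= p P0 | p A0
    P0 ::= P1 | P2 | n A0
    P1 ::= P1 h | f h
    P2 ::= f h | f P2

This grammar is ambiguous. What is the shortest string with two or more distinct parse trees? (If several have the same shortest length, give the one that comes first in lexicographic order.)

length 3: p f h has 2 parse trees

Two derivations of p f h:
  A0 ⇒ p P0 ⇒ p P1 ⇒ p f h
  A0 ⇒ p P0 ⇒ p P2 ⇒ p f h

p f h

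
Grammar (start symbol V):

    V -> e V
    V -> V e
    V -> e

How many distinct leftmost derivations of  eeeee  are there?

16

Parse trees for eeeee (showing first 6 of 16):
  [V e [V e [V e [V e [V e]]]]]
  [V e [V e [V e [V [V e] e]]]]
  [V e [V e [V [V e [V e]] e]]]
  [V e [V e [V [V [V e] e] e]]]
  [V e [V [V e [V e [V e]]] e]]
  [V e [V [V e [V [V e] e]] e]]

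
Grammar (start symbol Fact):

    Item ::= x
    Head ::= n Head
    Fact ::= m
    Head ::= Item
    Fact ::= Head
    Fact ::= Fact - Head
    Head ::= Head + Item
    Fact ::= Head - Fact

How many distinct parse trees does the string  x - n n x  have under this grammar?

2

Parse trees for x - n n x:
  [Fact [Fact [Head [Item x]]] - [Head n [Head n [Head [Item x]]]]]
  [Fact [Head [Item x]] - [Fact [Head n [Head n [Head [Item x]]]]]]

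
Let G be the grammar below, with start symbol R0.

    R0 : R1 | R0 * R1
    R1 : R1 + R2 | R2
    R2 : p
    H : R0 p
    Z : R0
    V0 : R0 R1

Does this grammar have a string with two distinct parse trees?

Unambiguous

(H, Z, V0 are unreachable from R0, so their rules don't affect L(R0).) The grammar is stratified — R0 handles '*' (left-recursive), R1 handles '+', R2 atoms. Each operator has a fixed associativity and precedence level, so every string has one parse.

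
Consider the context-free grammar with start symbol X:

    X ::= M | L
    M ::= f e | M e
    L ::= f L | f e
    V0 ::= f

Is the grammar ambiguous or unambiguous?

Ambiguous

Witness: f e

Derivation 1: X ⇒ M ⇒ f e
Derivation 2: X ⇒ L ⇒ f e

Two distinct leftmost derivations for the same string.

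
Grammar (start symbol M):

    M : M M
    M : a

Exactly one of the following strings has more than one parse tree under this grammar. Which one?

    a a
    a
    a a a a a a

a a a a a a

a a: 1 tree
a: 1 tree
a a a a a a: 42 trees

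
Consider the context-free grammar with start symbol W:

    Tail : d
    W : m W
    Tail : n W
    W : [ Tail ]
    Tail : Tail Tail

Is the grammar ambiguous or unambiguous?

Ambiguous

Witness: [ d d d ]

Derivation 1: W ⇒ [ Tail ] ⇒ [ Tail Tail ] ⇒ [ d Tail ] ⇒ [ d Tail Tail ] ⇒ [ d d Tail ] ⇒ [ d d d ]
Derivation 2: W ⇒ [ Tail ] ⇒ [ Tail Tail ] ⇒ [ Tail Tail Tail ] ⇒ [ d Tail Tail ] ⇒ [ d d Tail ] ⇒ [ d d d ]

Two distinct leftmost derivations for the same string.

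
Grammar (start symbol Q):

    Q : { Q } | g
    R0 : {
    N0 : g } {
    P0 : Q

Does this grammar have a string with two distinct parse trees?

Unambiguous

Only Q is reachable from Q; ignoring the rest: Each string is a nest of matched brackets around a single atom. An opening bracket forces the recursive rule; an atom forces the base rule.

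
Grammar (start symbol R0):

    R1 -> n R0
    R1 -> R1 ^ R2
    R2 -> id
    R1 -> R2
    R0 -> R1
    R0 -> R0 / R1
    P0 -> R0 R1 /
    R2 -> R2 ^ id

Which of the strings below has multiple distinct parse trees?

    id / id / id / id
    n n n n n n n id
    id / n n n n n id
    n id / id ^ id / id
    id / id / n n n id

n id / id ^ id / id

id / id / id / id: 1 tree
n n n n n n n id: 1 tree
id / n n n n n id: 1 tree
n id / id ^ id / id: 7 trees
id / id / n n n id: 1 tree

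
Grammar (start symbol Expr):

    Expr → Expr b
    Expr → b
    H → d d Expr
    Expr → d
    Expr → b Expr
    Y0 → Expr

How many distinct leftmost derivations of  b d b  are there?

2

Parse trees for b d b:
  [Expr [Expr b [Expr d]] b]
  [Expr b [Expr [Expr d] b]]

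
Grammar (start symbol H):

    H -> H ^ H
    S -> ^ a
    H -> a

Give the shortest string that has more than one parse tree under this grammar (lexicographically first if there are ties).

length 1: no string has ≥2 trees
length 3: no string has ≥2 trees
length 5: a ^ a ^ a has 2 parse trees

Two derivations of a ^ a ^ a:
  H ⇒ H ^ H ⇒ H ^ H ^ H ⇒ a ^ H ^ H ⇒ a ^ a ^ H ⇒ a ^ a ^ a
  H ⇒ H ^ H ⇒ a ^ H ⇒ a ^ H ^ H ⇒ a ^ a ^ H ⇒ a ^ a ^ a

a ^ a ^ a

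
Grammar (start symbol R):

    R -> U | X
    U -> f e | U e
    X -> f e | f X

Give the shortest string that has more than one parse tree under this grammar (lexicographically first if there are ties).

f e

length 2: f e has 2 parse trees

Two derivations of f e:
  R ⇒ U ⇒ f e
  R ⇒ X ⇒ f e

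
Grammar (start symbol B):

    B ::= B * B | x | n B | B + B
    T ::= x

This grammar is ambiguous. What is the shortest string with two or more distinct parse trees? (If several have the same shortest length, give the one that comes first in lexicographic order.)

length 1: no string has ≥2 trees
length 2: no string has ≥2 trees
length 3: no string has ≥2 trees
length 4: n x * x has 2 parse trees

Two derivations of n x * x:
  B ⇒ B * B ⇒ n B * B ⇒ n x * B ⇒ n x * x
  B ⇒ n B ⇒ n B * B ⇒ n x * B ⇒ n x * x

n x * x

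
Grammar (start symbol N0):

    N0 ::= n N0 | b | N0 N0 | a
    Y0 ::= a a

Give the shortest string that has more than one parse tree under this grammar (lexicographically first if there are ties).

length 1: no string has ≥2 trees
length 2: no string has ≥2 trees
length 3: a a a has 2 parse trees

Two derivations of a a a:
  N0 ⇒ N0 N0 ⇒ N0 N0 N0 ⇒ a N0 N0 ⇒ a a N0 ⇒ a a a
  N0 ⇒ N0 N0 ⇒ a N0 ⇒ a N0 N0 ⇒ a a N0 ⇒ a a a

a a a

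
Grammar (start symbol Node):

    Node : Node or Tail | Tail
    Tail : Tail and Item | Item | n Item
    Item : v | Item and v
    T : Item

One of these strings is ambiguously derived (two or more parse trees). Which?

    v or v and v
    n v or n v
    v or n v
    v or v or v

v or v and v

v or v and v: 2 trees
n v or n v: 1 tree
v or n v: 1 tree
v or v or v: 1 tree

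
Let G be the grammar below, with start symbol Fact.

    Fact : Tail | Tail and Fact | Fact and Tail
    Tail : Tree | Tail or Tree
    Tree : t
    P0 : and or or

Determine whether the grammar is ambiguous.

Ambiguous

Witness: t and t

Derivation 1: Fact ⇒ Tail and Fact ⇒ Tree and Fact ⇒ t and Fact ⇒ t and Tail ⇒ t and Tree ⇒ t and t
Derivation 2: Fact ⇒ Fact and Tail ⇒ Tail and Tail ⇒ Tree and Tail ⇒ t and Tail ⇒ t and Tree ⇒ t and t

Two distinct leftmost derivations for the same string.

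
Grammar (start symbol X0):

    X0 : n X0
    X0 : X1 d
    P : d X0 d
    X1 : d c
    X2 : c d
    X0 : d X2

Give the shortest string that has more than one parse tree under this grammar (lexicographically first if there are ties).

length 3: d c d has 2 parse trees

Two derivations of d c d:
  X0 ⇒ X1 d ⇒ d c d
  X0 ⇒ d X2 ⇒ d c d

d c d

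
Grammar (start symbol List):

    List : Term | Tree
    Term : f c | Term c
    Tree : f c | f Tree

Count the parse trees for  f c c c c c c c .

Parse trees for f c c c c c c c:
  [List [Term [Term [Term [Term [Term [Term [Term f c] c] c] c] c] c] c]]

1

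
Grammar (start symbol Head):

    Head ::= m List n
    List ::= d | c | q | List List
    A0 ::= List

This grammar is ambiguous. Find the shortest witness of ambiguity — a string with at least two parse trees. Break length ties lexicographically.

m c c c n

length 3: no string has ≥2 trees
length 4: no string has ≥2 trees
length 5: m c c c n has 2 parse trees

Two derivations of m c c c n:
  Head ⇒ m List n ⇒ m List List n ⇒ m c List n ⇒ m c List List n ⇒ m c c List n ⇒ m c c c n
  Head ⇒ m List n ⇒ m List List n ⇒ m List List List n ⇒ m c List List n ⇒ m c c List n ⇒ m c c c n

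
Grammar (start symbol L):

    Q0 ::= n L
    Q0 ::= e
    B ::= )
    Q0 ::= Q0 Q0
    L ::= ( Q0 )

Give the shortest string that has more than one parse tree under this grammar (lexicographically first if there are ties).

( e e e )

length 3: no string has ≥2 trees
length 4: no string has ≥2 trees
length 5: ( e e e ) has 2 parse trees

Two derivations of ( e e e ):
  L ⇒ ( Q0 ) ⇒ ( Q0 Q0 ) ⇒ ( e Q0 ) ⇒ ( e Q0 Q0 ) ⇒ ( e e Q0 ) ⇒ ( e e e )
  L ⇒ ( Q0 ) ⇒ ( Q0 Q0 ) ⇒ ( Q0 Q0 Q0 ) ⇒ ( e Q0 Q0 ) ⇒ ( e e Q0 ) ⇒ ( e e e )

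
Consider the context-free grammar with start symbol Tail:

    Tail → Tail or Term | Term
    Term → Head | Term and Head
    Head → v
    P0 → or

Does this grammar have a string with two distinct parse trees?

Unambiguous

Only Tail, Term, Head are reachable from Tail; ignoring the rest: The grammar is stratified — Tail handles 'or' (left-recursive), Term handles 'and', Head atoms. Each operator has a fixed associativity and precedence level, so every string has one parse.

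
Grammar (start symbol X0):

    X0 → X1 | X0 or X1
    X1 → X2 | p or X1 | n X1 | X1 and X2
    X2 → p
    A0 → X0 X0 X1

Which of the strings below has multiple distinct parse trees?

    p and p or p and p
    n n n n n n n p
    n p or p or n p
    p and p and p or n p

n p or p or n p

p and p or p and p: 1 tree
n n n n n n n p: 1 tree
n p or p or n p: 4 trees
p and p and p or n p: 1 tree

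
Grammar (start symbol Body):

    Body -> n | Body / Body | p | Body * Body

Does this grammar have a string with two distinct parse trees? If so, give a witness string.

Ambiguous

Witness: n * n * n

Derivation 1: Body ⇒ Body * Body ⇒ n * Body ⇒ n * Body * Body ⇒ n * n * Body ⇒ n * n * n
Derivation 2: Body ⇒ Body * Body ⇒ Body * Body * Body ⇒ n * Body * Body ⇒ n * n * Body ⇒ n * n * n

Two distinct leftmost derivations for the same string.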